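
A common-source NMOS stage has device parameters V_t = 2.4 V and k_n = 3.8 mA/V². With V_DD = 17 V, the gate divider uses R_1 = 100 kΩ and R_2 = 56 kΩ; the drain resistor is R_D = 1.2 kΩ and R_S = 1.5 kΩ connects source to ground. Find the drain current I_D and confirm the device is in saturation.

V_G = V_DD·R_2/(R_1+R_2) = 17×56/156 = 6.1 V.
Assume saturation: I_D = (k_n/2)(V_GS − V_t)² with V_GS = V_G − I_D·R_S = 6.1 − 1.5·I_D.
Substituting gives 4.27·I_D² − 22.1·I_D + 26 = 0, with roots I_D = 1.82 or 3.35 mA.
The root I_D = 3.35 mA gives V_GS = 1.07 V ≤ V_t, so take I_D = 1.82 mA.
Then V_GS = 3.38 V and V_DS = V_DD − I_D(R_D+R_S) = 17 − 1.82×2.7 = 12.1 V.
Saturation requires V_DS ≥ V_GS − V_t = 0.978 V; 12.1 ≥ 0.978 ✓.

I_D ≈ 1.8 mA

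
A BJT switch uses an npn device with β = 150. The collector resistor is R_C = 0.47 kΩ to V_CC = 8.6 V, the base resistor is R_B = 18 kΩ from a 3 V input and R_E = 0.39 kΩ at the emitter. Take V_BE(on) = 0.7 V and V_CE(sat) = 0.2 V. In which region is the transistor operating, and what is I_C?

active; I_C ≈ 4.5 mA

Assume active. Base-emitter loop: I_B = (V_BB − V_BE)/(R_B + (β+1)R_E) = (3 − 0.7)/(18 + 151×0.39) = 0.0299 mA.
I_C = β·I_B = 150×0.0299 = 4.49 mA.
V_CE = V_CC − I_C·R_C − I_E·R_E = 8.6 − 4.49×0.47 − 4.52×0.39 = 4.73 V > V_CE(sat), so the active-region assumption holds.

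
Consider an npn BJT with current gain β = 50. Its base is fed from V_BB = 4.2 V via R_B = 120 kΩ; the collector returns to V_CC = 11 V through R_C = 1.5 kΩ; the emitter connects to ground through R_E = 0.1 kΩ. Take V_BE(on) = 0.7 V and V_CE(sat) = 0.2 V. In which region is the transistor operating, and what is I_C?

active; I_C ≈ 1.4 mA

Assume active. Base-emitter loop: I_B = (V_BB − V_BE)/(R_B + (β+1)R_E) = (4.2 − 0.7)/(120 + 51×0.1) = 0.028 mA.
I_C = β·I_B = 50×0.028 = 1.4 mA.
V_CE = V_CC − I_C·R_C − I_E·R_E = 11 − 1.4×1.5 − 1.43×0.1 = 8.76 V > V_CE(sat), so the active-region assumption holds.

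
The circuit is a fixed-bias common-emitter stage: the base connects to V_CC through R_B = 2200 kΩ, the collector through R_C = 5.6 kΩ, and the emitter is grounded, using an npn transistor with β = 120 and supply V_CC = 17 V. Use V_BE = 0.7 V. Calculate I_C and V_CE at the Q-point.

Base loop: V_CC = I_B·R_B + V_BE, so I_B = (17 − 0.7)/2200 kΩ = 0.00741 mA.
In the active region I_C = β·I_B = 120 × 0.00741 = 0.889 mA.
Collector loop: V_CE = V_CC − I_C·R_C = 17 − 0.889×5.6 = 12 V.
Since V_CE = 12 V > V_CE(sat) ≈ 0.2 V, the transistor is in the active region as assumed.

I_C ≈ 0.89 mA, V_CE ≈ 12 V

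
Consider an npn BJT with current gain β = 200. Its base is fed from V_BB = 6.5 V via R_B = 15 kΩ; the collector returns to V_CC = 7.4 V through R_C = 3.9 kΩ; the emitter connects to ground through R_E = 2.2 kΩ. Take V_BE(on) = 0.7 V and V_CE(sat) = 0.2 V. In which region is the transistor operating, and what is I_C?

Assume active: I_B = (6.5 − 0.7)/(15 + 201×2.2) = 0.0127 mA, I_C = β·I_B = 2.54 mA.
Then V_CE = 7.4 − 2.54×3.9 − 2.55×2.2 = -8.1 V < 0.2 V — the active assumption fails.
Re-solve with V_CE = 0.2 V. KCL at the emitter: V_E/R_E = (V_BB−0.7−V_E)/R_B + (V_CC−0.2−V_E)/R_C, giving V_E = 2.87 V.
I_C = (V_CC − 0.2 − V_E)/R_C = (7.2 − 2.87)/3.9 = 1.11 mA.
Check: I_B = (5.8 − 2.87)/15 = 0.195 mA, and β·I_B = 39 mA > I_C, confirming saturation.

saturation; I_C ≈ 1.1 mA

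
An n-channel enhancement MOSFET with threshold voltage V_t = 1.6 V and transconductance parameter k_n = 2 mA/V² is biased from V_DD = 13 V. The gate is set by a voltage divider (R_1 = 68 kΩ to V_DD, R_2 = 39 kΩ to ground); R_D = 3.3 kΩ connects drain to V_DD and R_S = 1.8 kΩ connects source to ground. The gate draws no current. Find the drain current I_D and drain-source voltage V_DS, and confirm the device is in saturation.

V_G = V_DD·R_2/(R_1+R_2) = 13×39/107 = 4.74 V.
Assume saturation: I_D = (k_n/2)(V_GS − V_t)² with V_GS = V_G − I_D·R_S = 4.74 − 1.8·I_D.
Substituting gives 3.24·I_D² − 12.3·I_D + 9.85 = 0, with roots I_D = 1.15 or 2.65 mA.
The root I_D = 2.65 mA gives V_GS = -0.0271 V ≤ V_t, so take I_D = 1.15 mA.
Then V_GS = 2.67 V and V_DS = V_DD − I_D(R_D+R_S) = 13 − 1.15×5.1 = 7.14 V.
Saturation requires V_DS ≥ V_GS − V_t = 1.07 V; 7.14 ≥ 1.07 ✓.

I_D ≈ 1.1 mA, V_DS ≈ 7.1 V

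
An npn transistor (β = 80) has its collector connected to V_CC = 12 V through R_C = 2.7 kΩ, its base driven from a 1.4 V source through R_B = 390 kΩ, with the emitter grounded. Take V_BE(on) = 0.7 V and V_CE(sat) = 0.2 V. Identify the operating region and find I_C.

active; I_C ≈ 0.14 mA

Assume active. Base-emitter loop: I_B = (V_BB − V_BE)/R_B = (1.4 − 0.7)/390 = 0.00179 mA.
I_C = β·I_B = 80×0.00179 = 0.144 mA.
V_CE = V_CC − I_C·R_C = 12 − 0.144×2.7 = 11.6 V > V_CE(sat), so the active-region assumption holds.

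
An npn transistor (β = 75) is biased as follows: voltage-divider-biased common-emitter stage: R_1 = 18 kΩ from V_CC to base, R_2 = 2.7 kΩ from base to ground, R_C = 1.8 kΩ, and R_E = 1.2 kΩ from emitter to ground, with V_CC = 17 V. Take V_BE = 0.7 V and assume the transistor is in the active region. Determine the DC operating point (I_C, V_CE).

Thevenize the base divider: V_Th = V_CC·R_2/(R_1+R_2) = 17×2.7/20.7 = 2.22 V, R_Th = R_1‖R_2 = 2.35 kΩ.
Base-emitter loop: V_Th = I_B·R_Th + V_BE + (β+1)I_B·R_E, so I_B = (2.22 − 0.7) / (2.35 + 76×1.2) = 0.0162 mA.
I_C = β·I_B = 75×0.0162 = 1.22 mA, and I_E = (β+1)I_B = 1.23 mA.
V_CE = V_CC − I_C·R_C − I_E·R_E = 17 − 1.22×1.8 − 1.23×1.2 = 13.3 V.
V_CE = 13.3 V > 0.2 V confirms active-region operation.

I_C ≈ 1.2 mA, V_CE ≈ 13 V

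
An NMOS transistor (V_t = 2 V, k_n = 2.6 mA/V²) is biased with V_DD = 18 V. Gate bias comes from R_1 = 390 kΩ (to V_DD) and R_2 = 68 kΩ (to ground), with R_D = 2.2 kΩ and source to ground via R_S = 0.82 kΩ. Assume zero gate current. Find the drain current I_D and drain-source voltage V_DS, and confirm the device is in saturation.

I_D ≈ 0.27 mA, V_DS ≈ 17 V

V_G = V_DD·R_2/(R_1+R_2) = 18×68/458 = 2.67 V.
Assume saturation: I_D = (k_n/2)(V_GS − V_t)² with V_GS = V_G − I_D·R_S = 2.67 − 0.82·I_D.
Substituting gives 0.874·I_D² − 2.43·I_D + 0.588 = 0, with roots I_D = 0.267 or 2.52 mA.
The root I_D = 2.52 mA gives V_GS = 0.609 V ≤ V_t, so take I_D = 0.267 mA.
Then V_GS = 2.45 V and V_DS = V_DD − I_D(R_D+R_S) = 18 − 0.267×3.02 = 17.2 V.
Saturation requires V_DS ≥ V_GS − V_t = 0.453 V; 17.2 ≥ 0.453 ✓.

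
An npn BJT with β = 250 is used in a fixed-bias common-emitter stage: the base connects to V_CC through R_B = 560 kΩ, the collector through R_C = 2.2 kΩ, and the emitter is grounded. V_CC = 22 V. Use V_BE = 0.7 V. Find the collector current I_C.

I_C ≈ 9.5 mA

Base loop: V_CC = I_B·R_B + V_BE, so I_B = (22 − 0.7)/560 kΩ = 0.038 mA.
In the active region I_C = β·I_B = 250 × 0.038 = 9.51 mA.
Collector loop: V_CE = V_CC − I_C·R_C = 22 − 9.51×2.2 = 1.08 V.
Since V_CE = 1.08 V > V_CE(sat) ≈ 0.2 V, the transistor is in the active region as assumed.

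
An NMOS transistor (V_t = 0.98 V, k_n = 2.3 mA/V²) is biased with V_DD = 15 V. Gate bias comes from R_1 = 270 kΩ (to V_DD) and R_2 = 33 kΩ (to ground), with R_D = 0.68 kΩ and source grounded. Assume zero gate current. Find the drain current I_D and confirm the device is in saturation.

I_D ≈ 0.49 mA

V_G = V_DD·R_2/(R_1+R_2) = 15×33/303 = 1.63 V. With the source grounded, V_GS = V_G = 1.63 V.
Assume saturation: I_D = (k_n/2)(V_GS − V_t)² = (2.3/2)×(1.63 − 0.98)² = 1.15×0.654² = 0.491 mA.
V_DS = V_DD − I_D·R_D = 15 − 0.491×0.68 = 14.7 V.
Saturation requires V_DS ≥ V_GS − V_t = 0.654 V; 14.7 ≥ 0.654 ✓.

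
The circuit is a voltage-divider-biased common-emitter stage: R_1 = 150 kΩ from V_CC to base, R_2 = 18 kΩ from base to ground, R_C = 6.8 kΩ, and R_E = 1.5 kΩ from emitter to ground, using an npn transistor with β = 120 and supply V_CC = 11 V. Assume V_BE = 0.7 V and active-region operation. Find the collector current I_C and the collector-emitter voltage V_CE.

I_C ≈ 0.29 mA, V_CE ≈ 8.6 V

Thevenize the base divider: V_Th = V_CC·R_2/(R_1+R_2) = 11×18/168 = 1.18 V, R_Th = R_1‖R_2 = 16.1 kΩ.
Base-emitter loop: V_Th = I_B·R_Th + V_BE + (β+1)I_B·R_E, so I_B = (1.18 − 0.7) / (16.1 + 121×1.5) = 0.00242 mA.
I_C = β·I_B = 120×0.00242 = 0.291 mA, and I_E = (β+1)I_B = 0.293 mA.
V_CE = V_CC − I_C·R_C − I_E·R_E = 11 − 0.291×6.8 − 0.293×1.5 = 8.58 V.
V_CE = 8.58 V > 0.2 V confirms active-region operation.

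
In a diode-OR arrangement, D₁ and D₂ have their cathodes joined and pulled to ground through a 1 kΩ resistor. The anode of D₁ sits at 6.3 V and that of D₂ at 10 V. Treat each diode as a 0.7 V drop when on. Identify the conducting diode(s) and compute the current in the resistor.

Only D₂ conducts; I_R ≈ 9.3 mA

Assume both conduct. Then node N would need to be at both 6.3−0.7 = 5.6 V and 10−0.7 = 9.3 V, which is impossible.
Assume only D₂ conducts: V_N = 10 − 0.7 = 9.3 V, so I_R = 9.3/1 = 9.3 mA.
Check D₁: its anode-to-cathode voltage is 6.3 − 9.3 = -3 V < 0.7 V, so it is off. The assumption is consistent.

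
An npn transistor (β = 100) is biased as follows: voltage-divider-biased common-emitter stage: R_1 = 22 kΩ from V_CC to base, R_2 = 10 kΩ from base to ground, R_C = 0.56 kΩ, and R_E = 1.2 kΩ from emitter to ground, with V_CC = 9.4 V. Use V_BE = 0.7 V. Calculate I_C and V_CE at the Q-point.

Thevenize the base divider: V_Th = V_CC·R_2/(R_1+R_2) = 9.4×10/32 = 2.94 V, R_Th = R_1‖R_2 = 6.88 kΩ.
Base-emitter loop: V_Th = I_B·R_Th + V_BE + (β+1)I_B·R_E, so I_B = (2.94 − 0.7) / (6.88 + 101×1.2) = 0.0175 mA.
I_C = β·I_B = 100×0.0175 = 1.75 mA, and I_E = (β+1)I_B = 1.76 mA.
V_CE = V_CC − I_C·R_C − I_E·R_E = 9.4 − 1.75×0.56 − 1.76×1.2 = 6.3 V.
V_CE = 6.3 V > 0.2 V confirms active-region operation.

I_C ≈ 1.7 mA, V_CE ≈ 6.3 V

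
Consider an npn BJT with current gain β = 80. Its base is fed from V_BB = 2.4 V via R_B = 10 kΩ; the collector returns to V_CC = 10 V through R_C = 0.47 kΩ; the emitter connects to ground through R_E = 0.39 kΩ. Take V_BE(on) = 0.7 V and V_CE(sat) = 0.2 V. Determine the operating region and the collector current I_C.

active; I_C ≈ 3.3 mA

Assume active. Base-emitter loop: I_B = (V_BB − V_BE)/(R_B + (β+1)R_E) = (2.4 − 0.7)/(10 + 81×0.39) = 0.0409 mA.
I_C = β·I_B = 80×0.0409 = 3.27 mA.
V_CE = V_CC − I_C·R_C − I_E·R_E = 10 − 3.27×0.47 − 3.31×0.39 = 7.17 V > V_CE(sat), so the active-region assumption holds.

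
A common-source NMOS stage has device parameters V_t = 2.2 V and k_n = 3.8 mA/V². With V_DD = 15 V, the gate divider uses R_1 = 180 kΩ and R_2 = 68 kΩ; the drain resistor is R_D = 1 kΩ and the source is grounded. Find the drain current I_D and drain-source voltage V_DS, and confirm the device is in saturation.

V_G = V_DD·R_2/(R_1+R_2) = 15×68/248 = 4.11 V. With the source grounded, V_GS = V_G = 4.11 V.
Assume saturation: I_D = (k_n/2)(V_GS − V_t)² = (3.8/2)×(4.11 − 2.2)² = 1.9×1.91² = 6.95 mA.
V_DS = V_DD − I_D·R_D = 15 − 6.95×1 = 8.05 V.
Saturation requires V_DS ≥ V_GS − V_t = 1.91 V; 8.05 ≥ 1.91 ✓.

I_D ≈ 7 mA, V_DS ≈ 8 V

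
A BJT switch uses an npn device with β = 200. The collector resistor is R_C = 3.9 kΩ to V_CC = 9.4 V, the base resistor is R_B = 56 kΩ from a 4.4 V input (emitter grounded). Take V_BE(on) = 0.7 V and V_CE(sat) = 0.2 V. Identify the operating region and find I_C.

Assume active: I_B = (4.4 − 0.7)/56 = 0.0661 mA, giving I_C = β·I_B = 13.2 mA.
But then V_CE = 9.4 − 13.2×3.9 = -42.1 V < V_CE(sat) = 0.2 V — impossible in the active region.
So the transistor is saturated. With V_CE = 0.2 V, I_C = (V_CC − 0.2)/R_C = 9.2/3.9 = 2.36 mA.
Check: β·I_B = 13.2 mA > I_C = 2.36 mA, confirming saturation.

saturation; I_C ≈ 2.4 mA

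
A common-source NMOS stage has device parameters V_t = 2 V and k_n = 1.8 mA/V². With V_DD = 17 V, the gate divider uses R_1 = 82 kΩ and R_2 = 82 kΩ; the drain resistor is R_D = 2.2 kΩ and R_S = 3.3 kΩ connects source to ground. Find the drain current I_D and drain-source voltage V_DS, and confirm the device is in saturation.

I_D ≈ 1.6 mA, V_DS ≈ 8.4 V

V_G = V_DD·R_2/(R_1+R_2) = 17×82/164 = 8.5 V.
Assume saturation: I_D = (k_n/2)(V_GS − V_t)² with V_GS = V_G − I_D·R_S = 8.5 − 3.3·I_D.
Substituting gives 9.8·I_D² − 39.6·I_D + 38 = 0, with roots I_D = 1.57 or 2.47 mA.
The root I_D = 2.47 mA gives V_GS = 0.343 V ≤ V_t, so take I_D = 1.57 mA.
Then V_GS = 3.32 V and V_DS = V_DD − I_D(R_D+R_S) = 17 − 1.57×5.5 = 8.37 V.
Saturation requires V_DS ≥ V_GS − V_t = 1.32 V; 8.37 ≥ 1.32 ✓.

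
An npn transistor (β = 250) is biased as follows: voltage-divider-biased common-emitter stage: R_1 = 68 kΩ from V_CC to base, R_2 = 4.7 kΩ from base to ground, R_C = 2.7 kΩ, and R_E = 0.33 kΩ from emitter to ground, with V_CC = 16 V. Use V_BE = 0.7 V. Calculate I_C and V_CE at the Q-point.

Thevenize the base divider: V_Th = V_CC·R_2/(R_1+R_2) = 16×4.7/72.7 = 1.03 V, R_Th = R_1‖R_2 = 4.4 kΩ.
Base-emitter loop: V_Th = I_B·R_Th + V_BE + (β+1)I_B·R_E, so I_B = (1.03 − 0.7) / (4.4 + 251×0.33) = 0.00383 mA.
I_C = β·I_B = 250×0.00383 = 0.958 mA, and I_E = (β+1)I_B = 0.962 mA.
V_CE = V_CC − I_C·R_C − I_E·R_E = 16 − 0.958×2.7 − 0.962×0.33 = 13.1 V.
V_CE = 13.1 V > 0.2 V confirms active-region operation.

I_C ≈ 0.96 mA, V_CE ≈ 13 V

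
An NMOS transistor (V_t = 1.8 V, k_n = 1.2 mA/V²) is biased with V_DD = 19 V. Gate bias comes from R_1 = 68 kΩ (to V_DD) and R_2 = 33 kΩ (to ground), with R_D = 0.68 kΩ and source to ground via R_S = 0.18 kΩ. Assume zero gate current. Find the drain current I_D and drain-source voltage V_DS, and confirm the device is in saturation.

V_G = V_DD·R_2/(R_1+R_2) = 19×33/101 = 6.21 V.
Assume saturation: I_D = (k_n/2)(V_GS − V_t)² with V_GS = V_G − I_D·R_S = 6.21 − 0.18·I_D.
Substituting gives 0.0194·I_D² − 1.95·I_D + 11.7 = 0, with roots I_D = 6.38 or 94 mA.
The root I_D = 94 mA gives V_GS = -10.7 V ≤ V_t, so take I_D = 6.38 mA.
Then V_GS = 5.06 V and V_DS = V_DD − I_D(R_D+R_S) = 19 − 6.38×0.86 = 13.5 V.
Saturation requires V_DS ≥ V_GS − V_t = 3.26 V; 13.5 ≥ 3.26 ✓.

I_D ≈ 6.4 mA, V_DS ≈ 14 V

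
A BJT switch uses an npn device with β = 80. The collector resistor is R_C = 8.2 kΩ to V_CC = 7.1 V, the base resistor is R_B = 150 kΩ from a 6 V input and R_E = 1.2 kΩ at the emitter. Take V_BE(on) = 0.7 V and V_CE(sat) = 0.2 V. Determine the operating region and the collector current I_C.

Assume active: I_B = (6 − 0.7)/(150 + 81×1.2) = 0.0214 mA, I_C = β·I_B = 1.72 mA.
Then V_CE = 7.1 − 1.72×8.2 − 1.74×1.2 = -9.05 V < 0.2 V — the active assumption fails.
Re-solve with V_CE = 0.2 V. KCL at the emitter: V_E/R_E = (V_BB−0.7−V_E)/R_B + (V_CC−0.2−V_E)/R_C, giving V_E = 0.911 V.
I_C = (V_CC − 0.2 − V_E)/R_C = (6.9 − 0.911)/8.2 = 0.73 mA.
Check: I_B = (5.3 − 0.911)/150 = 0.0293 mA, and β·I_B = 2.34 mA > I_C, confirming saturation.

saturation; I_C ≈ 0.73 mA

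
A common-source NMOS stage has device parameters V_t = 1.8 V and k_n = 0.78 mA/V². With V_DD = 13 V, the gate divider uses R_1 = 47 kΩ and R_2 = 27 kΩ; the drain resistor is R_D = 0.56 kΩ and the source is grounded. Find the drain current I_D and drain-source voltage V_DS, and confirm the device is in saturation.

I_D ≈ 3.4 mA, V_DS ≈ 11 V

V_G = V_DD·R_2/(R_1+R_2) = 13×27/74 = 4.74 V. With the source grounded, V_GS = V_G = 4.74 V.
Assume saturation: I_D = (k_n/2)(V_GS − V_t)² = (0.78/2)×(4.74 − 1.8)² = 0.39×2.94² = 3.38 mA.
V_DS = V_DD − I_D·R_D = 13 − 3.38×0.56 = 11.1 V.
Saturation requires V_DS ≥ V_GS − V_t = 2.94 V; 11.1 ≥ 2.94 ✓.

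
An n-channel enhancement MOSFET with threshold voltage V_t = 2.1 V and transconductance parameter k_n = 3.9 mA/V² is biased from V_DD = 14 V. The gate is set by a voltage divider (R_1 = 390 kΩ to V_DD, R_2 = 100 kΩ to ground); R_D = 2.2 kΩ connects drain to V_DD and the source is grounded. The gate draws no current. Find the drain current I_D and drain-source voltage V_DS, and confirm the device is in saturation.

V_G = V_DD·R_2/(R_1+R_2) = 14×100/490 = 2.86 V. With the source grounded, V_GS = V_G = 2.86 V.
Assume saturation: I_D = (k_n/2)(V_GS − V_t)² = (3.9/2)×(2.86 − 2.1)² = 1.95×0.757² = 1.12 mA.
V_DS = V_DD − I_D·R_D = 14 − 1.12×2.2 = 11.5 V.
Saturation requires V_DS ≥ V_GS − V_t = 0.757 V; 11.5 ≥ 0.757 ✓.

I_D ≈ 1.1 mA, V_DS ≈ 12 V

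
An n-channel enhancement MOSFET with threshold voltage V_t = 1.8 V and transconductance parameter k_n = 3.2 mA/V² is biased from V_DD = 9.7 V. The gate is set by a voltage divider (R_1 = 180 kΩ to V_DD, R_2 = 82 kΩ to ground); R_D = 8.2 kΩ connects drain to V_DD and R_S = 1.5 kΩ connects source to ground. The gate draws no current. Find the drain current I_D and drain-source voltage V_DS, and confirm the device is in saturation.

V_G = V_DD·R_2/(R_1+R_2) = 9.7×82/262 = 3.04 V.
Assume saturation: I_D = (k_n/2)(V_GS − V_t)² with V_GS = V_G − I_D·R_S = 3.04 − 1.5·I_D.
Substituting gives 3.6·I_D² − 6.93·I_D + 2.44 = 0, with roots I_D = 0.465 or 1.46 mA.
The root I_D = 1.46 mA gives V_GS = 0.844 V ≤ V_t, so take I_D = 0.465 mA.
Then V_GS = 2.34 V and V_DS = V_DD − I_D(R_D+R_S) = 9.7 − 0.465×9.7 = 5.19 V.
Saturation requires V_DS ≥ V_GS − V_t = 0.539 V; 5.19 ≥ 0.539 ✓.

I_D ≈ 0.46 mA, V_DS ≈ 5.2 V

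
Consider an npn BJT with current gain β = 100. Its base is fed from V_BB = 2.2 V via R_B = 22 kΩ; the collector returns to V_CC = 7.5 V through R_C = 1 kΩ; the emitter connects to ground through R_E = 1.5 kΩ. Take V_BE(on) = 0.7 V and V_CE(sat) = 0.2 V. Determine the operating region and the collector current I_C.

Assume active. Base-emitter loop: I_B = (V_BB − V_BE)/(R_B + (β+1)R_E) = (2.2 − 0.7)/(22 + 101×1.5) = 0.00865 mA.
I_C = β·I_B = 100×0.00865 = 0.865 mA.
V_CE = V_CC − I_C·R_C − I_E·R_E = 7.5 − 0.865×1 − 0.873×1.5 = 5.33 V > V_CE(sat), so the active-region assumption holds.

active; I_C ≈ 0.86 mA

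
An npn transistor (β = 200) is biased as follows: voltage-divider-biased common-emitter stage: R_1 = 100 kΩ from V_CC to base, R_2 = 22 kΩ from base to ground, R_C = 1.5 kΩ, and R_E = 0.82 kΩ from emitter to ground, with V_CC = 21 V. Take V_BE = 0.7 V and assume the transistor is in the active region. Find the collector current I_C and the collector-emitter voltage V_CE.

Thevenize the base divider: V_Th = V_CC·R_2/(R_1+R_2) = 21×22/122 = 3.79 V, R_Th = R_1‖R_2 = 18 kΩ.
Base-emitter loop: V_Th = I_B·R_Th + V_BE + (β+1)I_B·R_E, so I_B = (3.79 − 0.7) / (18 + 201×0.82) = 0.0169 mA.
I_C = β·I_B = 200×0.0169 = 3.38 mA, and I_E = (β+1)I_B = 3.39 mA.
V_CE = V_CC − I_C·R_C − I_E·R_E = 21 − 3.38×1.5 − 3.39×0.82 = 13.2 V.
V_CE = 13.2 V > 0.2 V confirms active-region operation.

I_C ≈ 3.4 mA, V_CE ≈ 13 V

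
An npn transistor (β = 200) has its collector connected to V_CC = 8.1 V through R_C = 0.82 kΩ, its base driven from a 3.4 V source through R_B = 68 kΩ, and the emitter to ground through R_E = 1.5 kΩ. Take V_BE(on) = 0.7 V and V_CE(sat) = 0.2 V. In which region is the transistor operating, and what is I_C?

active; I_C ≈ 1.5 mA

Assume active. Base-emitter loop: I_B = (V_BB − V_BE)/(R_B + (β+1)R_E) = (3.4 − 0.7)/(68 + 201×1.5) = 0.00731 mA.
I_C = β·I_B = 200×0.00731 = 1.46 mA.
V_CE = V_CC − I_C·R_C − I_E·R_E = 8.1 − 1.46×0.82 − 1.47×1.5 = 4.7 V > V_CE(sat), so the active-region assumption holds.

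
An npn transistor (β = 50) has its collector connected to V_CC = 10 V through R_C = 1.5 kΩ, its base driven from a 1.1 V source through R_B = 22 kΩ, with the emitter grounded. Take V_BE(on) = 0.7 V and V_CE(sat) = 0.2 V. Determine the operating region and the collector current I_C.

Assume active. Base-emitter loop: I_B = (V_BB − V_BE)/R_B = (1.1 − 0.7)/22 = 0.0182 mA.
I_C = β·I_B = 50×0.0182 = 0.909 mA.
V_CE = V_CC − I_C·R_C = 10 − 0.909×1.5 = 8.64 V > V_CE(sat), so the active-region assumption holds.

active; I_C ≈ 0.91 mA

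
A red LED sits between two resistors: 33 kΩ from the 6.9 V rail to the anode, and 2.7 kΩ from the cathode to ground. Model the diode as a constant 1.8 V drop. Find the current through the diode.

I ≈ 0.14 mA

The two resistors are in series with the diode, so KVL gives 6.9 = I·33 + 1.8 + I·2.7.
I = (6.9 − 1.8) / (33 + 2.7) kΩ = 5.1 / 35.7 = 0.143 mA.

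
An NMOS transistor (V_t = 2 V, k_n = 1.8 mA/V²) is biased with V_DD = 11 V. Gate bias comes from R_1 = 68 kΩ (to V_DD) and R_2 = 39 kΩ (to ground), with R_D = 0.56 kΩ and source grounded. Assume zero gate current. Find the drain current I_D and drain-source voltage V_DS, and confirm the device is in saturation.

I_D ≈ 3.6 mA, V_DS ≈ 9 V

V_G = V_DD·R_2/(R_1+R_2) = 11×39/107 = 4.01 V. With the source grounded, V_GS = V_G = 4.01 V.
Assume saturation: I_D = (k_n/2)(V_GS − V_t)² = (1.8/2)×(4.01 − 2)² = 0.9×2.01² = 3.63 mA.
V_DS = V_DD − I_D·R_D = 11 − 3.63×0.56 = 8.97 V.
Saturation requires V_DS ≥ V_GS − V_t = 2.01 V; 8.97 ≥ 2.01 ✓.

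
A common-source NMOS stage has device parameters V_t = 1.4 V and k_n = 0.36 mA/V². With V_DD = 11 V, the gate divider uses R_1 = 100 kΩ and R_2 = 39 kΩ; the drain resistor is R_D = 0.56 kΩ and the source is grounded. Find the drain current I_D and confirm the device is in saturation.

I_D ≈ 0.51 mA

V_G = V_DD·R_2/(R_1+R_2) = 11×39/139 = 3.09 V. With the source grounded, V_GS = V_G = 3.09 V.
Assume saturation: I_D = (k_n/2)(V_GS − V_t)² = (0.36/2)×(3.09 − 1.4)² = 0.18×1.69² = 0.512 mA.
V_DS = V_DD − I_D·R_D = 11 − 0.512×0.56 = 10.7 V.
Saturation requires V_DS ≥ V_GS − V_t = 1.69 V; 10.7 ≥ 1.69 ✓.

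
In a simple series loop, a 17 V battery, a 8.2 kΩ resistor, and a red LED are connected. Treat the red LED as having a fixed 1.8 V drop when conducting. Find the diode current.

KVL around the loop: 17 = V_D + I·R = 1.8 + I × 8.2 kΩ.
So I = (17 − 1.8) / 8.2 kΩ = 15.2 / 8.2 = 1.85 mA.

I ≈ 1.9 mA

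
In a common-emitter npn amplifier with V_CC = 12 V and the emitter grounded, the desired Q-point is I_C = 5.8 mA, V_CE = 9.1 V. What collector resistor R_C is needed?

R_C ≈ 0.5 kΩ

Collector loop: V_CC = I_C·R_C + V_CE.
R_C = (V_CC − V_CE)/I_C = (12 − 9.1)/5.8 = 0.5 kΩ.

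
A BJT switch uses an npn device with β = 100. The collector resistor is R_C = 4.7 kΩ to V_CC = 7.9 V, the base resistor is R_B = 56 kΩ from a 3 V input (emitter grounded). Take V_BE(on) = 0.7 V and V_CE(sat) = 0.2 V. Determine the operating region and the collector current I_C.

saturation; I_C ≈ 1.6 mA

Assume active: I_B = (3 − 0.7)/56 = 0.0411 mA, giving I_C = β·I_B = 4.11 mA.
But then V_CE = 7.9 − 4.11×4.7 = -11.4 V < V_CE(sat) = 0.2 V — impossible in the active region.
So the transistor is saturated. With V_CE = 0.2 V, I_C = (V_CC − 0.2)/R_C = 7.7/4.7 = 1.64 mA.
Check: β·I_B = 4.11 mA > I_C = 1.64 mA, confirming saturation.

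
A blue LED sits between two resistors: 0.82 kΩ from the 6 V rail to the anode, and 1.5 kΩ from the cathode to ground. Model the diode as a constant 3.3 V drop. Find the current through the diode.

I ≈ 1.2 mA

The two resistors are in series with the diode, so KVL gives 6 = I·0.82 + 3.3 + I·1.5.
I = (6 − 3.3) / (0.82 + 1.5) kΩ = 2.7 / 2.32 = 1.16 mA.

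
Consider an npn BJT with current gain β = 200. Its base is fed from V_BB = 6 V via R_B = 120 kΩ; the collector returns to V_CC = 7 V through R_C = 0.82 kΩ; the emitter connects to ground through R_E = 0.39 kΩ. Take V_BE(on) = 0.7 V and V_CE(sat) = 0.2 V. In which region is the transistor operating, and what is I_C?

Assume active. Base-emitter loop: I_B = (V_BB − V_BE)/(R_B + (β+1)R_E) = (6 − 0.7)/(120 + 201×0.39) = 0.0267 mA.
I_C = β·I_B = 200×0.0267 = 5.34 mA.
V_CE = V_CC − I_C·R_C − I_E·R_E = 7 − 5.34×0.82 − 5.37×0.39 = 0.525 V > V_CE(sat), so the active-region assumption holds.

active; I_C ≈ 5.3 mA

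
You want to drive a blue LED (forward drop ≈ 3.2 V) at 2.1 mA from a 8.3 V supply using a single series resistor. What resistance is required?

R ≈ 2.4 kΩ

The resistor drops V_S − V_D = 8.3 − 3.2 = 5.1 V at 2.1 mA.
R = 5.1 V / 2.1 mA = 2.43 kΩ.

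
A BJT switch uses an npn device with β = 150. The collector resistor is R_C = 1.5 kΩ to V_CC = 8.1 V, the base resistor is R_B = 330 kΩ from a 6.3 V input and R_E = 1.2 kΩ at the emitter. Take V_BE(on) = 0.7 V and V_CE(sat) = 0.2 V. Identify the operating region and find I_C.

Assume active. Base-emitter loop: I_B = (V_BB − V_BE)/(R_B + (β+1)R_E) = (6.3 − 0.7)/(330 + 151×1.2) = 0.011 mA.
I_C = β·I_B = 150×0.011 = 1.64 mA.
V_CE = V_CC − I_C·R_C − I_E·R_E = 8.1 − 1.64×1.5 − 1.65×1.2 = 3.65 V > V_CE(sat), so the active-region assumption holds.

active; I_C ≈ 1.6 mA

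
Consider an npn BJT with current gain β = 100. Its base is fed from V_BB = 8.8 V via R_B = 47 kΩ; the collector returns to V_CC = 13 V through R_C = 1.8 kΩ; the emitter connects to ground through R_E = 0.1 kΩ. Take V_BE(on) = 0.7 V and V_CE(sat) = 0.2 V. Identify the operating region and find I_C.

Assume active: I_B = (8.8 − 0.7)/(47 + 101×0.1) = 0.142 mA, I_C = β·I_B = 14.2 mA.
Then V_CE = 13 − 14.2×1.8 − 14.3×0.1 = -14 V < 0.2 V — the active assumption fails.
Re-solve with V_CE = 0.2 V. KCL at the emitter: V_E/R_E = (V_BB−0.7−V_E)/R_B + (V_CC−0.2−V_E)/R_C, giving V_E = 0.689 V.
I_C = (V_CC − 0.2 − V_E)/R_C = (12.8 − 0.689)/1.8 = 6.73 mA.
Check: I_B = (8.1 − 0.689)/47 = 0.158 mA, and β·I_B = 15.8 mA > I_C, confirming saturation.

saturation; I_C ≈ 6.7 mA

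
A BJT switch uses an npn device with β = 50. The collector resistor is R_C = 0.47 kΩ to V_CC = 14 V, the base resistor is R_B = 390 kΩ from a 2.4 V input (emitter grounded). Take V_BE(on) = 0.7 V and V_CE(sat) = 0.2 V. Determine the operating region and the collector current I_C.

active; I_C ≈ 0.22 mA

Assume active. Base-emitter loop: I_B = (V_BB − V_BE)/R_B = (2.4 − 0.7)/390 = 0.00436 mA.
I_C = β·I_B = 50×0.00436 = 0.218 mA.
V_CE = V_CC − I_C·R_C = 14 − 0.218×0.47 = 13.9 V > V_CE(sat), so the active-region assumption holds.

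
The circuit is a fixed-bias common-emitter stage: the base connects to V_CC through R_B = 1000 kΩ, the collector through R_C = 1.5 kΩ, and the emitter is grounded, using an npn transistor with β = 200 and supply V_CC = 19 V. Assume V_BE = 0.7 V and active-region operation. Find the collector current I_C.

Base loop: V_CC = I_B·R_B + V_BE, so I_B = (19 − 0.7)/1000 kΩ = 0.0183 mA.
In the active region I_C = β·I_B = 200 × 0.0183 = 3.66 mA.
Collector loop: V_CE = V_CC − I_C·R_C = 19 − 3.66×1.5 = 13.5 V.
Since V_CE = 13.5 V > V_CE(sat) ≈ 0.2 V, the transistor is in the active region as assumed.

I_C ≈ 3.7 mA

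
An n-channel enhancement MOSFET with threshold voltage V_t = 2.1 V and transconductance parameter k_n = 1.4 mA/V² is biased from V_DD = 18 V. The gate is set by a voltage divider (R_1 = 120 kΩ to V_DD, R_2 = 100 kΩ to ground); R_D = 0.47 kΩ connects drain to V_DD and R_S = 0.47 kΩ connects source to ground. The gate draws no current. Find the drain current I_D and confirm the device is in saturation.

V_G = V_DD·R_2/(R_1+R_2) = 18×100/220 = 8.18 V.
Assume saturation: I_D = (k_n/2)(V_GS − V_t)² with V_GS = V_G − I_D·R_S = 8.18 − 0.47·I_D.
Substituting gives 0.155·I_D² − 5·I_D + 25.9 = 0, with roots I_D = 6.47 or 25.9 mA.
The root I_D = 25.9 mA gives V_GS = -3.98 V ≤ V_t, so take I_D = 6.47 mA.
Then V_GS = 5.14 V and V_DS = V_DD − I_D(R_D+R_S) = 18 − 6.47×0.94 = 11.9 V.
Saturation requires V_DS ≥ V_GS − V_t = 3.04 V; 11.9 ≥ 3.04 ✓.

I_D ≈ 6.5 mA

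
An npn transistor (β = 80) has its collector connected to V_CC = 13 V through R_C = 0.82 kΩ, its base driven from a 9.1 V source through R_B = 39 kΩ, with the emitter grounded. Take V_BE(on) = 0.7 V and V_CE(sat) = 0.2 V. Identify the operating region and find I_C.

saturation; I_C ≈ 16 mA

Assume active: I_B = (9.1 − 0.7)/39 = 0.215 mA, giving I_C = β·I_B = 17.2 mA.
But then V_CE = 13 − 17.2×0.82 = -1.13 V < V_CE(sat) = 0.2 V — impossible in the active region.
So the transistor is saturated. With V_CE = 0.2 V, I_C = (V_CC − 0.2)/R_C = 12.8/0.82 = 15.6 mA.
Check: β·I_B = 17.2 mA > I_C = 15.6 mA, confirming saturation.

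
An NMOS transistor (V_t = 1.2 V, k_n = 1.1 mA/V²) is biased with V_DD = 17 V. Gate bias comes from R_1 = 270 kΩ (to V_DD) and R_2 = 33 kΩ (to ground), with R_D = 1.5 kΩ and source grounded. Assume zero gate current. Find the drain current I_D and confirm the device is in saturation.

I_D ≈ 0.23 mA

V_G = V_DD·R_2/(R_1+R_2) = 17×33/303 = 1.85 V. With the source grounded, V_GS = V_G = 1.85 V.
Assume saturation: I_D = (k_n/2)(V_GS − V_t)² = (1.1/2)×(1.85 − 1.2)² = 0.55×0.651² = 0.233 mA.
V_DS = V_DD − I_D·R_D = 17 − 0.233×1.5 = 16.6 V.
Saturation requires V_DS ≥ V_GS − V_t = 0.651 V; 16.6 ≥ 0.651 ✓.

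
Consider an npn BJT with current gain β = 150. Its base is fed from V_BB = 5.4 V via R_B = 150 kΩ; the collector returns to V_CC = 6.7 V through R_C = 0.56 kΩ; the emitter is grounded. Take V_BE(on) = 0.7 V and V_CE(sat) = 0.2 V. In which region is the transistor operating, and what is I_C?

Assume active. Base-emitter loop: I_B = (V_BB − V_BE)/R_B = (5.4 − 0.7)/150 = 0.0313 mA.
I_C = β·I_B = 150×0.0313 = 4.7 mA.
V_CE = V_CC − I_C·R_C = 6.7 − 4.7×0.56 = 4.07 V > V_CE(sat), so the active-region assumption holds.

active; I_C ≈ 4.7 mA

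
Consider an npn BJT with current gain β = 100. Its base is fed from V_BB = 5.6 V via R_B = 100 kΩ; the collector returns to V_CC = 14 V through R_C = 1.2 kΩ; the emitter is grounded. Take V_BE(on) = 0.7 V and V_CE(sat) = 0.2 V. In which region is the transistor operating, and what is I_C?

Assume active. Base-emitter loop: I_B = (V_BB − V_BE)/R_B = (5.6 − 0.7)/100 = 0.049 mA.
I_C = β·I_B = 100×0.049 = 4.9 mA.
V_CE = V_CC − I_C·R_C = 14 − 4.9×1.2 = 8.12 V > V_CE(sat), so the active-region assumption holds.

active; I_C ≈ 4.9 mA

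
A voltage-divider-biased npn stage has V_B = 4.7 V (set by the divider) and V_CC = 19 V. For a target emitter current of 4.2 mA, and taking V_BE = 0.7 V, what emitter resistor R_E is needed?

V_E = V_B − V_BE = 4.7 − 0.7 = 4 V.
R_E = V_E / I_E = 4 / 4.2 = 0.952 kΩ.

R_E ≈ 0.95 kΩ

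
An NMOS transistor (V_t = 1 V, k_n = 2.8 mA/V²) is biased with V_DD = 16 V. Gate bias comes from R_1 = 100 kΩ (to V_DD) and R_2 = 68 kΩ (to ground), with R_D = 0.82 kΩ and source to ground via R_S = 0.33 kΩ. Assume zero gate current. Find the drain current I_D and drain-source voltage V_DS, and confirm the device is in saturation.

I_D ≈ 8.9 mA, V_DS ≈ 5.7 V

V_G = V_DD·R_2/(R_1+R_2) = 16×68/168 = 6.48 V.
Assume saturation: I_D = (k_n/2)(V_GS − V_t)² with V_GS = V_G − I_D·R_S = 6.48 − 0.33·I_D.
Substituting gives 0.152·I_D² − 6.06·I_D + 42 = 0, with roots I_D = 8.94 or 30.8 mA.
The root I_D = 30.8 mA gives V_GS = -3.69 V ≤ V_t, so take I_D = 8.94 mA.
Then V_GS = 3.53 V and V_DS = V_DD − I_D(R_D+R_S) = 16 − 8.94×1.15 = 5.72 V.
Saturation requires V_DS ≥ V_GS − V_t = 2.53 V; 5.72 ≥ 2.53 ✓.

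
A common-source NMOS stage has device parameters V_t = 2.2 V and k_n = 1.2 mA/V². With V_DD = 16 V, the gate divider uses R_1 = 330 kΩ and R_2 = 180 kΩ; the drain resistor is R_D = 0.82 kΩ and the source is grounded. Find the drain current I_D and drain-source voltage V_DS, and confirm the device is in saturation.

V_G = V_DD·R_2/(R_1+R_2) = 16×180/510 = 5.65 V. With the source grounded, V_GS = V_G = 5.65 V.
Assume saturation: I_D = (k_n/2)(V_GS − V_t)² = (1.2/2)×(5.65 − 2.2)² = 0.6×3.45² = 7.13 mA.
V_DS = V_DD − I_D·R_D = 16 − 7.13×0.82 = 10.2 V.
Saturation requires V_DS ≥ V_GS − V_t = 3.45 V; 10.2 ≥ 3.45 ✓.

I_D ≈ 7.1 mA, V_DS ≈ 10 V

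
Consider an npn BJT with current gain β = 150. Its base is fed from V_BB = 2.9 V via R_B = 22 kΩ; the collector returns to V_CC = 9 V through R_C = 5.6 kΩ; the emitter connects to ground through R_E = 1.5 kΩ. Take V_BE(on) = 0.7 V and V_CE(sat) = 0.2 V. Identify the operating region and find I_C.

saturation; I_C ≈ 1.2 mA

Assume active: I_B = (2.9 − 0.7)/(22 + 151×1.5) = 0.00885 mA, I_C = β·I_B = 1.33 mA.
Then V_CE = 9 − 1.33×5.6 − 1.34×1.5 = -0.442 V < 0.2 V — the active assumption fails.
Re-solve with V_CE = 0.2 V. KCL at the emitter: V_E/R_E = (V_BB−0.7−V_E)/R_B + (V_CC−0.2−V_E)/R_C, giving V_E = 1.88 V.
I_C = (V_CC − 0.2 − V_E)/R_C = (8.8 − 1.88)/5.6 = 1.24 mA.
Check: I_B = (2.2 − 1.88)/22 = 0.0147 mA, and β·I_B = 2.21 mA > I_C, confirming saturation.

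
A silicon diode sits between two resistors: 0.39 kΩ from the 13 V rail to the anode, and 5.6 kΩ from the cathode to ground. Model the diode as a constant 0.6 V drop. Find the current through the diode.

I ≈ 2.1 mA

The two resistors are in series with the diode, so KVL gives 13 = I·0.39 + 0.6 + I·5.6.
I = (13 − 0.6) / (0.39 + 5.6) kΩ = 12.4 / 5.99 = 2.07 mA.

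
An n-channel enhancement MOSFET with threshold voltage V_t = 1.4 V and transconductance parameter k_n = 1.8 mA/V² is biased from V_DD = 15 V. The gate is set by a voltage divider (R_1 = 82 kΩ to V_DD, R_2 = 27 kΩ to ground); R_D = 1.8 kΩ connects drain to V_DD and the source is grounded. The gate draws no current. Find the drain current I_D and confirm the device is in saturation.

V_G = V_DD·R_2/(R_1+R_2) = 15×27/109 = 3.72 V. With the source grounded, V_GS = V_G = 3.72 V.
Assume saturation: I_D = (k_n/2)(V_GS − V_t)² = (1.8/2)×(3.72 − 1.4)² = 0.9×2.32² = 4.83 mA.
V_DS = V_DD − I_D·R_D = 15 − 4.83×1.8 = 6.31 V.
Saturation requires V_DS ≥ V_GS − V_t = 2.32 V; 6.31 ≥ 2.32 ✓.

I_D ≈ 4.8 mA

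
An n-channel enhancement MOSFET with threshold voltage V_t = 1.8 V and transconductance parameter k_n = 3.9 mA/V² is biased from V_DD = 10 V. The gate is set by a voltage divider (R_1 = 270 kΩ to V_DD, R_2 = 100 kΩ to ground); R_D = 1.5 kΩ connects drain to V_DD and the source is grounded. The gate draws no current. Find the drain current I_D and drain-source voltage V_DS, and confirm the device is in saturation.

I_D ≈ 1.6 mA, V_DS ≈ 7.6 V

V_G = V_DD·R_2/(R_1+R_2) = 10×100/370 = 2.7 V. With the source grounded, V_GS = V_G = 2.7 V.
Assume saturation: I_D = (k_n/2)(V_GS − V_t)² = (3.9/2)×(2.7 − 1.8)² = 1.95×0.903² = 1.59 mA.
V_DS = V_DD − I_D·R_D = 10 − 1.59×1.5 = 7.62 V.
Saturation requires V_DS ≥ V_GS − V_t = 0.903 V; 7.62 ≥ 0.903 ✓.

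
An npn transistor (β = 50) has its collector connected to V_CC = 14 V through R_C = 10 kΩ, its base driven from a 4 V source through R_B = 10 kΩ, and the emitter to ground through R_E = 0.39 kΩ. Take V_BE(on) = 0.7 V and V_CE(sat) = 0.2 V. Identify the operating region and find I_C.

saturation; I_C ≈ 1.3 mA

Assume active: I_B = (4 − 0.7)/(10 + 51×0.39) = 0.11 mA, I_C = β·I_B = 5.52 mA.
Then V_CE = 14 − 5.52×10 − 5.63×0.39 = -43.4 V < 0.2 V — the active assumption fails.
Re-solve with V_CE = 0.2 V. KCL at the emitter: V_E/R_E = (V_BB−0.7−V_E)/R_B + (V_CC−0.2−V_E)/R_C, giving V_E = 0.619 V.
I_C = (V_CC − 0.2 − V_E)/R_C = (13.8 − 0.619)/10 = 1.32 mA.
Check: I_B = (3.3 − 0.619)/10 = 0.268 mA, and β·I_B = 13.4 mA > I_C, confirming saturation.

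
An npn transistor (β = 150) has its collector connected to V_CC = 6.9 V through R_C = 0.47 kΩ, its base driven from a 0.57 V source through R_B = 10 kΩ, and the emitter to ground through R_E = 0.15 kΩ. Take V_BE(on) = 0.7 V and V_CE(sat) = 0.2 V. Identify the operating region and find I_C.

V_BB = 0.57 V ≤ V_BE(on) = 0.7 V, so the base-emitter junction is not forward biased.
The transistor is in cutoff: I_B = I_C = 0.

cutoff; I_C ≈ 0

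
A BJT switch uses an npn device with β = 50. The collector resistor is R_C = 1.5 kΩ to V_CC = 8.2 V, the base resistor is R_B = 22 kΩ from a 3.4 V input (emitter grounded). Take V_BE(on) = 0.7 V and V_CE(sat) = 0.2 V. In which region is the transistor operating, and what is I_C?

saturation; I_C ≈ 5.3 mA

Assume active: I_B = (3.4 − 0.7)/22 = 0.123 mA, giving I_C = β·I_B = 6.14 mA.
But then V_CE = 8.2 − 6.14×1.5 = -1 V < V_CE(sat) = 0.2 V — impossible in the active region.
So the transistor is saturated. With V_CE = 0.2 V, I_C = (V_CC − 0.2)/R_C = 8/1.5 = 5.33 mA.
Check: β·I_B = 6.14 mA > I_C = 5.33 mA, confirming saturation.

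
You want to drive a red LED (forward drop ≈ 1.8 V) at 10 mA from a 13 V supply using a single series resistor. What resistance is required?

The resistor drops V_S − V_D = 13 − 1.8 = 11.2 V at 10 mA.
R = 11.2 V / 10 mA = 1.12 kΩ.

R ≈ 1.1 kΩ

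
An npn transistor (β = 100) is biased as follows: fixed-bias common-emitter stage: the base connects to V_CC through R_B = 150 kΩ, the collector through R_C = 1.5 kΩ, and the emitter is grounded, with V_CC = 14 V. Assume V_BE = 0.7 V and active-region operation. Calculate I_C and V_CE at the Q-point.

Base loop: V_CC = I_B·R_B + V_BE, so I_B = (14 − 0.7)/150 kΩ = 0.0887 mA.
In the active region I_C = β·I_B = 100 × 0.0887 = 8.87 mA.
Collector loop: V_CE = V_CC − I_C·R_C = 14 − 8.87×1.5 = 0.7 V.
Since V_CE = 0.7 V > V_CE(sat) ≈ 0.2 V, the transistor is in the active region as assumed.

I_C ≈ 8.9 mA, V_CE ≈ 0.7 V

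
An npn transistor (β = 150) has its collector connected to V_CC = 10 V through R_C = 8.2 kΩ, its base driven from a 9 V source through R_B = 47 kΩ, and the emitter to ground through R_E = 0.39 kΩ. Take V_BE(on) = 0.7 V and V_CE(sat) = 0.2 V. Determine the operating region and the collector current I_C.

Assume active: I_B = (9 − 0.7)/(47 + 151×0.39) = 0.0784 mA, I_C = β·I_B = 11.8 mA.
Then V_CE = 10 − 11.8×8.2 − 11.8×0.39 = -91 V < 0.2 V — the active assumption fails.
Re-solve with V_CE = 0.2 V. KCL at the emitter: V_E/R_E = (V_BB−0.7−V_E)/R_B + (V_CC−0.2−V_E)/R_C, giving V_E = 0.507 V.
I_C = (V_CC − 0.2 − V_E)/R_C = (9.8 − 0.507)/8.2 = 1.13 mA.
Check: I_B = (8.3 − 0.507)/47 = 0.166 mA, and β·I_B = 24.9 mA > I_C, confirming saturation.

saturation; I_C ≈ 1.1 mA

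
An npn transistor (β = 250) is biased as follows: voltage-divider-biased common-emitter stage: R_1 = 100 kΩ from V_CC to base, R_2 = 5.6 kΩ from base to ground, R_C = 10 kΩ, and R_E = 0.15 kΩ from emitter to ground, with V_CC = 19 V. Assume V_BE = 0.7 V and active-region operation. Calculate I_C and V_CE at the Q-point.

Thevenize the base divider: V_Th = V_CC·R_2/(R_1+R_2) = 19×5.6/106 = 1.01 V, R_Th = R_1‖R_2 = 5.3 kΩ.
Base-emitter loop: V_Th = I_B·R_Th + V_BE + (β+1)I_B·R_E, so I_B = (1.01 − 0.7) / (5.3 + 251×0.15) = 0.00716 mA.
I_C = β·I_B = 250×0.00716 = 1.79 mA, and I_E = (β+1)I_B = 1.8 mA.
V_CE = V_CC − I_C·R_C − I_E·R_E = 19 − 1.79×10 − 1.8×0.15 = 0.829 V.
V_CE = 0.829 V > 0.2 V confirms active-region operation.

I_C ≈ 1.8 mA, V_CE ≈ 0.83 V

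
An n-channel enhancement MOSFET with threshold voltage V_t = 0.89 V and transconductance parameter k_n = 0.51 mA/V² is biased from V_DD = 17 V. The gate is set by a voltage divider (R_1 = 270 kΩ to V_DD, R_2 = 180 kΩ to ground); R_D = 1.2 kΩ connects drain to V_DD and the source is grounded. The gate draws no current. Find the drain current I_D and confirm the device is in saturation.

V_G = V_DD·R_2/(R_1+R_2) = 17×180/450 = 6.8 V. With the source grounded, V_GS = V_G = 6.8 V.
Assume saturation: I_D = (k_n/2)(V_GS − V_t)² = (0.51/2)×(6.8 − 0.89)² = 0.255×5.91² = 8.91 mA.
V_DS = V_DD − I_D·R_D = 17 − 8.91×1.2 = 6.31 V.
Saturation requires V_DS ≥ V_GS − V_t = 5.91 V; 6.31 ≥ 5.91 ✓.

I_D ≈ 8.9 mA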